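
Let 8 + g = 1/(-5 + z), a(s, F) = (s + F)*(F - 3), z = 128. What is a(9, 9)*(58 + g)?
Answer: 221436/41 ≈ 5400.9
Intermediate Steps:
a(s, F) = (-3 + F)*(F + s) (a(s, F) = (F + s)*(-3 + F) = (-3 + F)*(F + s))
g = -983/123 (g = -8 + 1/(-5 + 128) = -8 + 1/123 = -983/123 ≈ -7.9919)
a(9, 9)*(58 + g) = (9² - 3*9 - 3*9 + 9*9)*(58 - 983/123) = (81 - 27 - 27 + 81)*(6151/123) = 108*(6151/123) = 221436/41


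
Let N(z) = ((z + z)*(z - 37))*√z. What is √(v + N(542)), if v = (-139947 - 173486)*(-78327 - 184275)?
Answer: √(82308132666 + 547420*√542) ≈ 2.8692e+5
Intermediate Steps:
N(z) = 2*z^(3/2)*(-37 + z) (N(z) = ((2*z)*(-37 + z))*√z = (2*z*(-37 + z))*√z = 2*z^(3/2)*(-37 + z))
v = 82308132666 (v = -313433*(-262602) = 82308132666)
√(v + N(542)) = √(82308132666 + 2*542^(3/2)*(-37 + 542)) = √(82308132666 + 2*(542*√542)*505) = √(82308132666 + 547420*√542)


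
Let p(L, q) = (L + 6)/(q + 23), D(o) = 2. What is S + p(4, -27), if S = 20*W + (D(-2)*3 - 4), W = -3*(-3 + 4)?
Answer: -121/2 ≈ -60.500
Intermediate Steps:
W = -3 (W = -3*1 = -3)
p(L, q) = (6 + L)/(23 + q)
S = -58 (S = 20*(-3) + (2*3 - 4) = -60 + (6 - 4) = -60 + 2 = -58)
S + p(4, -27) = -58 + (6 + 4)/(23 - 27) = -58 + 10/(-4) = -58 - ¼*10 = -58 - 5/2 = -121/2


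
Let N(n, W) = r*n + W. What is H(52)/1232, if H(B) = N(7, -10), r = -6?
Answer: -13/308 ≈ -0.042208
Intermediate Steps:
N(n, W) = W - 6*n (N(n, W) = -6*n + W = W - 6*n)
H(B) = -52 (H(B) = -10 - 6*7 = -10 - 42 = -52)
H(52)/1232 = -52/1232 = -52*1/1232 = -13/308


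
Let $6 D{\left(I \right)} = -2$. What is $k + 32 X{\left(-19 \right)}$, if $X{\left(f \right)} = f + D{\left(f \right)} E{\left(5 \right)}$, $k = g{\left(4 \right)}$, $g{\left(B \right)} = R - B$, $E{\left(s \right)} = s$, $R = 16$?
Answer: $- \frac{1948}{3} \approx -649.33$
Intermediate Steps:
$D{\left(I \right)} = - \frac{1}{3}$ ($D{\left(I \right)} = \frac{1}{6} \left(-2\right) = - \frac{1}{3}$)
$g{\left(B \right)} = 16 - B$
$k = 12$ ($k = 16 - 4 = 12$)
$X{\left(f \right)} = - \frac{5}{3} + f$ ($X{\left(f \right)} = f - \frac{5}{3} = - \frac{5}{3} + f$)
$k + 32 X{\left(-19 \right)} = 12 + 32 \left(- \frac{5}{3} - 19\right) = 12 + 32 \left(- \frac{62}{3}\right) = 12 - \frac{1984}{3} = - \frac{1948}{3}$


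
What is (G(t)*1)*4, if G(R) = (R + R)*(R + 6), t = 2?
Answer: 128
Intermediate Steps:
G(R) = 2*R*(6 + R) (G(R) = (2*R)*(6 + R) = 2*R*(6 + R))
(G(t)*1)*4 = ((2*2*(6 + 2))*1)*4 = ((2*2*8)*1)*4 = (32*1)*4 = 32*4 = 128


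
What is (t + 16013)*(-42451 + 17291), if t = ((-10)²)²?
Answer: -654487080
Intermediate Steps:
t = 10000 (t = 100² = 10000)
(t + 16013)*(-42451 + 17291) = (10000 + 16013)*(-42451 + 17291) = 26013*(-25160) = -654487080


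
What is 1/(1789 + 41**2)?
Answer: 1/3470 ≈ 0.00028818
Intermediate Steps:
1/(1789 + 41**2) = 1/(1789 + 1681) = 1/3470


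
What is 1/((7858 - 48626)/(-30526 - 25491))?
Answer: 4309/3136 ≈ 1.3740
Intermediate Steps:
1/((7858 - 48626)/(-30526 - 25491)) = 1/(-40768/(-56017)) = 1/(-40768*(-1/56017)) = 1/(3136/4309) = 4309/3136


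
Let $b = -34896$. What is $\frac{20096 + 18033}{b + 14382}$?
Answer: $- \frac{2933}{1578} \approx -1.8587$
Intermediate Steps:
$\frac{20096 + 18033}{b + 14382} = \frac{20096 + 18033}{-34896 + 14382} = \frac{38129}{-20514} = 38129 \left(- \frac{1}{20514}\right) = - \frac{2933}{1578}$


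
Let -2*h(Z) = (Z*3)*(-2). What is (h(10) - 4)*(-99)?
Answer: -2574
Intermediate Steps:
h(Z) = 3*Z (h(Z) = -Z*3*(-2)/2 = -3*Z*(-2)/2 = -(-3)*Z = 3*Z)
(h(10) - 4)*(-99) = (3*10 - 4)*(-99) = (30 - 4)*(-99) = 26*(-99) = -2574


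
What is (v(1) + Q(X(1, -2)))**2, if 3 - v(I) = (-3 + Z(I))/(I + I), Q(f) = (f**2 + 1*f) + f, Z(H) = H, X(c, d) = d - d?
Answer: 16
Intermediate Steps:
X(c, d) = 0
Q(f) = f**2 + 2*f (Q(f) = (f**2 + f) + f = (f + f**2) + f = f**2 + 2*f)
v(I) = 3 - (-3 + I)/(2*I) (v(I) = 3 - (-3 + I)/(I + I) = 3 - (-3 + I)/(2*I))
(v(1) + Q(X(1, -2)))**2 = ((1/2)*(3 + 5*1)/1 + 0*(2 + 0))**2 = ((1/2)*1*(3 + 5) + 0*2)**2 = ((1/2)*1*8 + 0)**2 = (4 + 0)**2 = 4**2 = 16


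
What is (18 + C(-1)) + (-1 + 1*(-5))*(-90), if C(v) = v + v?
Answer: 556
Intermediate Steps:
C(v) = 2*v
(18 + C(-1)) + (-1 + 1*(-5))*(-90) = (18 + 2*(-1)) + (-1 + 1*(-5))*(-90) = (18 - 2) + (-1 - 5)*(-90) = 16 - 6*(-90) = 16 + 540 = 556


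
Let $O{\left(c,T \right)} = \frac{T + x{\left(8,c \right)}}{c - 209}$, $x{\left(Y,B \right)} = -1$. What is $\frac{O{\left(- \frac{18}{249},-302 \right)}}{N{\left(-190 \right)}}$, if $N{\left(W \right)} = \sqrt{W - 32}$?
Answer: $- \frac{8383 i \sqrt{222}}{1284122} \approx - 0.097268 i$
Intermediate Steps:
$O{\left(c,T \right)} = \frac{-1 + T}{-209 + c}$ ($O{\left(c,T \right)} = \frac{T - 1}{c - 209} = \frac{-1 + T}{-209 + c}$)
$N{\left(W \right)} = \sqrt{-32 + W}$
$\frac{O{\left(- \frac{18}{249},-302 \right)}}{N{\left(-190 \right)}} = \frac{\frac{1}{-209 - \frac{18}{249}} \left(-1 - 302\right)}{\sqrt{-32 - 190}} = \frac{\frac{1}{-209 - \frac{6}{83}} \left(-303\right)}{\sqrt{-222}} = \frac{\frac{1}{-209 - \frac{6}{83}} \left(-303\right)}{i \sqrt{222}} = \frac{1}{- \frac{17353}{83}} \left(-303\right) \left(- \frac{i \sqrt{222}}{222}\right) = \left(- \frac{83}{17353}\right) \left(-303\right) \left(- \frac{i \sqrt{222}}{222}\right) = \frac{25149 \left(- \frac{i \sqrt{222}}{222}\right)}{17353} = - \frac{8383 i \sqrt{222}}{1284122}$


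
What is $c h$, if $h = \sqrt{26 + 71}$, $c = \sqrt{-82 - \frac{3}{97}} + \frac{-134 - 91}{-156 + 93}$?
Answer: $\frac{25 \sqrt{97}}{7} + i \sqrt{7957} \approx 35.174 + 89.202 i$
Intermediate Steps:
$c = \frac{25}{7} + \frac{i \sqrt{771829}}{97}$ ($c = \sqrt{-82 - \frac{3}{97}} - \frac{225}{-63} = \sqrt{-82 - \frac{3}{97}} - - \frac{25}{7} = \sqrt{- \frac{7957}{97}} + \frac{25}{7} = \frac{i \sqrt{771829}}{97} + \frac{25}{7} = \frac{25}{7} + \frac{i \sqrt{771829}}{97} \approx 3.5714 + 9.0571 i$)
$h = \sqrt{97} \approx 9.8489$
$c h = \left(\frac{25}{7} + \frac{i \sqrt{771829}}{97}\right) \sqrt{97} = \sqrt{97} \left(\frac{25}{7} + \frac{i \sqrt{771829}}{97}\right)$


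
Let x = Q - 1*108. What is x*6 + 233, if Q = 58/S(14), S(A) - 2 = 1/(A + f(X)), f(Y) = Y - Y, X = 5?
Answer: -247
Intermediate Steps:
f(Y) = 0
S(A) = 2 + 1/A (S(A) = 2 + 1/(A + 0) = 2 + 1/A)
Q = 28 (Q = 58/(2 + 1/14) = 58/(29/14) = 58*(14/29) = 28)
x = -80 (x = 28 - 1*108 = 28 - 108 = -80)
x*6 + 233 = -80*6 + 233 = -480 + 233 = -247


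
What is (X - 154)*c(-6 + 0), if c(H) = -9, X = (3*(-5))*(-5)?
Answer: 711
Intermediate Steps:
X = 75 (X = -15*(-5) = 75)
(X - 154)*c(-6 + 0) = (75 - 154)*(-9) = -79*(-9) = 711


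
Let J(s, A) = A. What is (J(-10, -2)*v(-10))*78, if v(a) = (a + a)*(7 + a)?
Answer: -9360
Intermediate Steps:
v(a) = 2*a*(7 + a) (v(a) = (2*a)*(7 + a) = 2*a*(7 + a))
(J(-10, -2)*v(-10))*78 = -4*(-10)*(7 - 10)*78 = -4*(-10)*(-3)*78 = -2*60*78 = -120*78 = -9360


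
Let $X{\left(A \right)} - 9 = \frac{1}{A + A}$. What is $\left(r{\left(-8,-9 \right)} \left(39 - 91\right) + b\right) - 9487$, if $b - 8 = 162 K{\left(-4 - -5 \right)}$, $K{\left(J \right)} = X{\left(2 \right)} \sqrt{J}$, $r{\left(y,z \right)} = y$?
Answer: $- \frac{15129}{2} \approx -7564.5$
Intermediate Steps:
$X{\left(A \right)} = 9 + \frac{1}{2 A}$ ($X{\left(A \right)} = 9 + \frac{1}{A + A} = 9 + \frac{1}{2 A}$)
$K{\left(J \right)} = \frac{37 \sqrt{J}}{4}$ ($K{\left(J \right)} = \left(9 + \frac{1}{2 \cdot 2}\right) \sqrt{J} = \left(9 + \frac{1}{2} \cdot \frac{1}{2}\right) \sqrt{J} = \left(9 + \frac{1}{4}\right) \sqrt{J} = \frac{37 \sqrt{J}}{4}$)
$b = \frac{3013}{2}$ ($b = 8 + 162 \frac{37 \sqrt{-4 - -5}}{4} = 8 + 162 \frac{37 \sqrt{-4 + 5}}{4} = 8 + 162 \frac{37 \sqrt{1}}{4} = 8 + 162 \cdot \frac{37}{4} \cdot 1 = 8 + 162 \cdot \frac{37}{4} = 8 + \frac{2997}{2} = \frac{3013}{2} \approx 1506.5$)
$\left(r{\left(-8,-9 \right)} \left(39 - 91\right) + b\right) - 9487 = \left(- 8 \left(39 - 91\right) + \frac{3013}{2}\right) - 9487 = \left(\left(-8\right) \left(-52\right) + \frac{3013}{2}\right) - 9487 = \left(416 + \frac{3013}{2}\right) - 9487 = \frac{3845}{2} - 9487 = - \frac{15129}{2}$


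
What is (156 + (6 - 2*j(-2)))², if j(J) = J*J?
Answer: 23716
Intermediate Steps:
j(J) = J²
(156 + (6 - 2*j(-2)))² = (156 + (6 - 2*(-2)²))² = (156 + (6 - 2*4))² = (156 + (6 - 8))² = (156 - 2)² = 154² = 23716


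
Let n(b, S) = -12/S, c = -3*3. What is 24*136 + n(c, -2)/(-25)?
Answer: 81594/25 ≈ 3263.8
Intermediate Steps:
c = -9
24*136 + n(c, -2)/(-25) = 24*136 - 12/(-2)/(-25) = 3264 - 12*(-1/2)*(-1/25) = 3264 + 6*(-1/25) = 3264 - 6/25 = 81594/25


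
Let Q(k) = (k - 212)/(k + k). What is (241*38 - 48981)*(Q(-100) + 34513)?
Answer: -34361833072/25 ≈ -1.3745e+9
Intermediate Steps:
Q(k) = (-212 + k)/(2*k) (Q(k) = (-212 + k)/((2*k)) = (-212 + k)*(1/(2*k)) = (-212 + k)/(2*k))
(241*38 - 48981)*(Q(-100) + 34513) = (241*38 - 48981)*((½)*(-212 - 100)/(-100) + 34513) = (9158 - 48981)*((½)*(-1/100)*(-312) + 34513) = -39823*(39/25 + 34513) = -39823*862864/25 = -34361833072/25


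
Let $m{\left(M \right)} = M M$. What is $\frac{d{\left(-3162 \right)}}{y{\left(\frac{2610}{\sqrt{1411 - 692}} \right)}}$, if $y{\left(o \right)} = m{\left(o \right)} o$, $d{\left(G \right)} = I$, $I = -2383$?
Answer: $- \frac{1713377 \sqrt{719}}{17779581000} \approx -0.002584$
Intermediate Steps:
$d{\left(G \right)} = -2383$
$m{\left(M \right)} = M^{2}$
$y{\left(o \right)} = o^{3}$ ($y{\left(o \right)} = o^{2} o = o^{3}$)
$\frac{d{\left(-3162 \right)}}{y{\left(\frac{2610}{\sqrt{1411 - 692}} \right)}} = - \frac{2383}{\left(\frac{2610}{\sqrt{1411 - 692}}\right)^{3}} = - \frac{2383}{\left(\frac{2610}{\sqrt{719}}\right)^{3}} = - \frac{2383}{\left(2610 \frac{\sqrt{719}}{719}\right)^{3}} = - \frac{2383}{\left(\frac{2610 \sqrt{719}}{719}\right)^{3}} = - \frac{2383}{\frac{17779581000}{516961} \sqrt{719}} = - 2383 \frac{719 \sqrt{719}}{17779581000} = - \frac{1713377 \sqrt{719}}{17779581000}$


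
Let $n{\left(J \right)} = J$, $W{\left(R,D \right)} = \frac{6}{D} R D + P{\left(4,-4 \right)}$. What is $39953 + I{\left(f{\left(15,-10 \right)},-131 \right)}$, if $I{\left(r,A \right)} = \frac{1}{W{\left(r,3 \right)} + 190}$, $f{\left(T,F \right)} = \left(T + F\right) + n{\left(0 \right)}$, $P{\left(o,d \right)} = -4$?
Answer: $\frac{8629849}{216} \approx 39953.0$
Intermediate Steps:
$W{\left(R,D \right)} = -4 + 6 R$ ($W{\left(R,D \right)} = \frac{6}{D} R D - 4 = \frac{6 R}{D} D - 4 = 6 R - 4 = -4 + 6 R$)
$f{\left(T,F \right)} = F + T$ ($f{\left(T,F \right)} = \left(T + F\right) + 0 = \left(F + T\right) + 0 = F + T$)
$I{\left(r,A \right)} = \frac{1}{186 + 6 r}$ ($I{\left(r,A \right)} = \frac{1}{\left(-4 + 6 r\right) + 190} = \frac{1}{186 + 6 r}$)
$39953 + I{\left(f{\left(15,-10 \right)},-131 \right)} = 39953 + \frac{1}{6 \left(31 + \left(-10 + 15\right)\right)} = 39953 + \frac{1}{6 \left(31 + 5\right)} = 39953 + \frac{1}{6 \cdot 36} = 39953 + \frac{1}{6} \cdot \frac{1}{36} = 39953 + \frac{1}{216} = \frac{8629849}{216}$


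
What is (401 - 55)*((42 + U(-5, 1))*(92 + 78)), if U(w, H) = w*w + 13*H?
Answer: 4705600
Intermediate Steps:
U(w, H) = w**2 + 13*H
(401 - 55)*((42 + U(-5, 1))*(92 + 78)) = (401 - 55)*((42 + ((-5)**2 + 13*1))*(92 + 78)) = 346*((42 + (25 + 13))*170) = 346*((42 + 38)*170) = 346*(80*170) = 346*13600 = 4705600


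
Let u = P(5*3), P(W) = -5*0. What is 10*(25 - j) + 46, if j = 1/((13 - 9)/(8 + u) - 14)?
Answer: 8012/27 ≈ 296.74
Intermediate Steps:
P(W) = 0
u = 0
j = -2/27 (j = 1/((13 - 9)/(8 + 0) - 14) = 1/(4/8 - 14) = 1/(4*(⅛) - 14) = 1/(½ - 14) = 1/(-27/2) = -2/27 ≈ -0.074074)
10*(25 - j) + 46 = 10*(25 - 1*(-2/27)) + 46 = 10*(25 + 2/27) + 46 = 10*(677/27) + 46 = 6770/27 + 46 = 8012/27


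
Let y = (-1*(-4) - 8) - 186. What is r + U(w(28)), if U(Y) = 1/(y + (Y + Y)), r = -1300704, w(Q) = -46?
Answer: -366798529/282 ≈ -1.3007e+6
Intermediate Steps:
y = -190 (y = (4 - 8) - 186 = -4 - 186 = -190)
U(Y) = 1/(-190 + 2*Y) (U(Y) = 1/(-190 + (Y + Y)) = 1/(-190 + 2*Y))
r + U(w(28)) = -1300704 + 1/(2*(-95 - 46)) = -1300704 + (½)/(-141) = -1300704 + (½)*(-1/141) = -1300704 - 1/282 = -366798529/282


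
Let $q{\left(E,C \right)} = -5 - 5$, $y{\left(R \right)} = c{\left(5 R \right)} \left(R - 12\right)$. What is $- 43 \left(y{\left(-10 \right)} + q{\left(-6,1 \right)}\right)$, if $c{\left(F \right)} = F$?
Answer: $-46870$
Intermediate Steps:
$y{\left(R \right)} = 5 R \left(-12 + R\right)$ ($y{\left(R \right)} = 5 R \left(R - 12\right) = 5 R \left(-12 + R\right)$)
$q{\left(E,C \right)} = -10$
$- 43 \left(y{\left(-10 \right)} + q{\left(-6,1 \right)}\right) = - 43 \left(5 \left(-10\right) \left(-12 - 10\right) - 10\right) = - 43 \left(5 \left(-10\right) \left(-22\right) - 10\right) = - 43 \left(1100 - 10\right) = \left(-43\right) 1090 = -46870$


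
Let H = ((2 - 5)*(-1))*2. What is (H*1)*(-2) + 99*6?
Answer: 582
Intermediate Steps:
H = 6 (H = -3*(-1)*2 = 3*2 = 6)
(H*1)*(-2) + 99*6 = (6*1)*(-2) + 99*6 = 6*(-2) + 594 = -12 + 594 = 582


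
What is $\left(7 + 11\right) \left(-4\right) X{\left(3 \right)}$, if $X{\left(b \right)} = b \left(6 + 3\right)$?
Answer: $-1944$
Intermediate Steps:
$X{\left(b \right)} = 9 b$ ($X{\left(b \right)} = b 9 = 9 b$)
$\left(7 + 11\right) \left(-4\right) X{\left(3 \right)} = \left(7 + 11\right) \left(-4\right) 9 \cdot 3 = 18 \left(-4\right) 27 = \left(-72\right) 27 = -1944$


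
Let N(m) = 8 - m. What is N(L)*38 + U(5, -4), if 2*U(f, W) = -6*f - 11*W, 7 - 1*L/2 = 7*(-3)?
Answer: -1817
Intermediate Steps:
L = 56 (L = 14 - 14*(-3) = 14 - 2*(-21) = 14 + 42 = 56)
U(f, W) = -3*f - 11*W/2 (U(f, W) = (-6*f - 11*W)/2 = (-11*W - 6*f)/2 = -3*f - 11*W/2)
N(L)*38 + U(5, -4) = (8 - 1*56)*38 + (-3*5 - 11/2*(-4)) = (8 - 56)*38 + (-15 + 22) = -48*38 + 7 = -1824 + 7 = -1817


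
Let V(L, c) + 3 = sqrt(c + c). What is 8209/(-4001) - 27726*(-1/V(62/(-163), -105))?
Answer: -111530983/292073 - 9242*I*sqrt(210)/73 ≈ -381.86 - 1834.6*I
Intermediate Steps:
V(L, c) = -3 + sqrt(2)*sqrt(c) (V(L, c) = -3 + sqrt(c + c) = -3 + sqrt(2*c) = -3 + sqrt(2)*sqrt(c))
8209/(-4001) - 27726*(-1/V(62/(-163), -105)) = 8209/(-4001) - 27726*(-1/(-3 + sqrt(2)*sqrt(-105))) = 8209*(-1/4001) - 27726*(-1/(-3 + sqrt(2)*(I*sqrt(105)))) = -8209/4001 - 27726*(-1/(-3 + I*sqrt(210))) = -8209/4001 - 27726/(3 - I*sqrt(210))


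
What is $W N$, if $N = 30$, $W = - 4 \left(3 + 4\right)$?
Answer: $-840$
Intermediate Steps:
$W = -28$ ($W = \left(-4\right) 7 = -28$)
$W N = \left(-28\right) 30 = -840$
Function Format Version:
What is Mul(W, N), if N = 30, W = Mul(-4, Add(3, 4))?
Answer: -840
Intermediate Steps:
W = -28 (W = Mul(-4, 7) = -28)
Mul(W, N) = Mul(-28, 30) = -840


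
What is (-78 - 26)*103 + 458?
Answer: -10254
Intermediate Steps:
(-78 - 26)*103 + 458 = -104*103 + 458 = -10712 + 458 = -10254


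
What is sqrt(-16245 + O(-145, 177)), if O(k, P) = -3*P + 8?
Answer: 8*I*sqrt(262) ≈ 129.49*I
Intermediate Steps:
O(k, P) = 8 - 3*P
sqrt(-16245 + O(-145, 177)) = sqrt(-16245 + (8 - 3*177)) = sqrt(-16245 + (8 - 531)) = sqrt(-16245 - 523) = sqrt(-16768) = 8*I*sqrt(262)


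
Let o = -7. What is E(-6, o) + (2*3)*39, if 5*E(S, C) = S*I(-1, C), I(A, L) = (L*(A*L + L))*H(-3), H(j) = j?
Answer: 234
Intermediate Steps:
I(A, L) = -3*L*(L + A*L) (I(A, L) = (L*(A*L + L))*(-3) = (L*(L + A*L))*(-3) = -3*L*(L + A*L))
E(S, C) = 0 (E(S, C) = (S*(3*C²*(-1 - 1*(-1))))/5 = (S*(3*C²*(-1 + 1)))/5 = (S*(3*C²*0))/5 = (S*0)/5 = (⅕)*0 = 0)
E(-6, o) + (2*3)*39 = 0 + (2*3)*39 = 0 + 6*39 = 0 + 234 = 234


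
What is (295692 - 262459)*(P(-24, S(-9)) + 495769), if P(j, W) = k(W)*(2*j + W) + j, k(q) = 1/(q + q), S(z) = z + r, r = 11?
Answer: 32949422811/2 ≈ 1.6475e+10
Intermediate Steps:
S(z) = 11 + z (S(z) = z + 11 = 11 + z)
k(q) = 1/(2*q)
P(j, W) = j + (W + 2*j)/(2*W) (P(j, W) = (1/(2*W))*(2*j + W) + j = (1/(2*W))*(W + 2*j) + j = (W + 2*j)/(2*W) + j = j + (W + 2*j)/(2*W))
(295692 - 262459)*(P(-24, S(-9)) + 495769) = (295692 - 262459)*((½ - 24 - 24/(11 - 9)) + 495769) = 33233*((½ - 24 - 24/2) + 495769) = 33233*((½ - 24 - 24*½) + 495769) = 33233*((½ - 24 - 12) + 495769) = 33233*(-71/2 + 495769) = 33233*(991467/2) = 32949422811/2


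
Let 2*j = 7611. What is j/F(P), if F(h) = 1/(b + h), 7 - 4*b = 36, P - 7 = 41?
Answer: 1240593/8 ≈ 1.5507e+5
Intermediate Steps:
P = 48 (P = 7 + 41 = 48)
b = -29/4 (b = 7/4 - ¼*36 = 7/4 - 9 = -29/4 ≈ -7.2500)
F(h) = 1/(-29/4 + h)
j = 7611/2 (j = (½)*7611 = 7611/2 ≈ 3805.5)
j/F(P) = 7611/(2*((4/(-29 + 4*48)))) = 7611/(2*((4/(-29 + 192)))) = 7611/(2*((4/163))) = 7611/(2*((4*(1/163)))) = 7611/(2*(4/163)) = (7611/2)*(163/4) = 1240593/8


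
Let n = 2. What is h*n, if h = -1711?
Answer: -3422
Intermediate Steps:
h*n = -1711*2 = -3422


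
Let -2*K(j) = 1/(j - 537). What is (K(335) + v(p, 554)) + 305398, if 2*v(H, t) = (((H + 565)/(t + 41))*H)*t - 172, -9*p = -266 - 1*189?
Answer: 177907123633/556308 ≈ 3.1980e+5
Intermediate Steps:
K(j) = -1/(2*(-537 + j)) (K(j) = -1/(2*(j - 537)) = -1/(2*(-537 + j)))
p = 455/9 (p = -(-266 - 1*189)/9 = -(-266 - 189)/9 = -⅑*(-455) = 455/9 ≈ 50.556)
v(H, t) = -86 + H*t*(565 + H)/(2*(41 + t)) (v(H, t) = ((((H + 565)/(t + 41))*H)*t - 172)/2 = ((((565 + H)/(41 + t))*H)*t - 172)/2 = ((H*(565 + H)/(41 + t))*t - 172)/2 = (H*t*(565 + H)/(41 + t) - 172)/2 = (-172 + H*t*(565 + H)/(41 + t))/2 = -86 + H*t*(565 + H)/(2*(41 + t)))
(K(335) + v(p, 554)) + 305398 = (-1/(-1074 + 2*335) + (-7052 - 172*554 + 554*(455/9)² + 565*(455/9)*554)/(2*(41 + 554))) + 305398 = (-1/(-1074 + 670) + (½)*(-7052 - 95288 + 554*(207025/81) + 142419550/9)/595) + 305398 = (-1/(-404) + (½)*(1/595)*(-7052 - 95288 + 114691850/81 + 142419550/9)) + 305398 = (-1*(-1/404) + (½)*(1/595)*(1388178260/81)) + 305398 = (1/404 + 19831118/1377) + 305398 = 8011773049/556308 + 305398 = 177907123633/556308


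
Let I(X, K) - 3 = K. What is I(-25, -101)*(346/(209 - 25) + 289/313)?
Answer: -3956113/14398 ≈ -274.77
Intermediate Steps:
I(X, K) = 3 + K
I(-25, -101)*(346/(209 - 25) + 289/313) = (3 - 101)*(346/(209 - 25) + 289/313) = -98*(346/184 + 289*(1/313)) = -98*(346*(1/184) + 289/313) = -98*(173/92 + 289/313) = -98*80737/28796 = -3956113/14398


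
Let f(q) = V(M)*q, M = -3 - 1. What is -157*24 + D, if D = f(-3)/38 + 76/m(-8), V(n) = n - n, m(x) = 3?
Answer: -11228/3 ≈ -3742.7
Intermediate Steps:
M = -4
V(n) = 0
f(q) = 0 (f(q) = 0*q = 0)
D = 76/3 (D = 0/38 + 76/3 = 0*(1/38) + 76*(1/3) = 0 + 76/3 = 76/3 ≈ 25.333)
-157*24 + D = -157*24 + 76/3 = -3768 + 76/3 = -11228/3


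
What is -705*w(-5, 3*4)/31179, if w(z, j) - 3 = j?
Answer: -3525/10393 ≈ -0.33917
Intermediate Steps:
w(z, j) = 3 + j
-705*w(-5, 3*4)/31179 = -705*(3 + 3*4)/31179 = -705*(3 + 12)*(1/31179) = -705*15*(1/31179) = -10575*1/31179 = -3525/10393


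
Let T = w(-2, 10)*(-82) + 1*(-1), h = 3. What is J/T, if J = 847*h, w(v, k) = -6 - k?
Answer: 847/437 ≈ 1.9382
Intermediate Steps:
J = 2541 (J = 847*3 = 2541)
T = 1311 (T = (-6 - 1*10)*(-82) + 1*(-1) = (-6 - 10)*(-82) - 1 = -16*(-82) - 1 = 1312 - 1 = 1311)
J/T = 2541/1311 = 2541*(1/1311) = 847/437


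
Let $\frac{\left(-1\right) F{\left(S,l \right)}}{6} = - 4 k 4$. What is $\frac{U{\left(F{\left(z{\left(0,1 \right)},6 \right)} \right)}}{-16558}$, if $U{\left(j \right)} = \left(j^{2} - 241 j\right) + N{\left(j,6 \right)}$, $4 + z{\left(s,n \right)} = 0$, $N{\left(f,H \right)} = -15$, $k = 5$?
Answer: $- \frac{114705}{16558} \approx -6.9275$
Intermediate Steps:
$z{\left(s,n \right)} = -4$ ($z{\left(s,n \right)} = -4 + 0 = -4$)
$F{\left(S,l \right)} = 480$ ($F{\left(S,l \right)} = - 6 \left(-4\right) 5 \cdot 4 = - 6 \left(\left(-20\right) 4\right) = \left(-6\right) \left(-80\right) = 480$)
$U{\left(j \right)} = -15 + j^{2} - 241 j$ ($U{\left(j \right)} = \left(j^{2} - 241 j\right) - 15 = -15 + j^{2} - 241 j$)
$\frac{U{\left(F{\left(z{\left(0,1 \right)},6 \right)} \right)}}{-16558} = \frac{-15 + 480^{2} - 115680}{-16558} = \left(-15 + 230400 - 115680\right) \left(- \frac{1}{16558}\right) = 114705 \left(- \frac{1}{16558}\right) = - \frac{114705}{16558}$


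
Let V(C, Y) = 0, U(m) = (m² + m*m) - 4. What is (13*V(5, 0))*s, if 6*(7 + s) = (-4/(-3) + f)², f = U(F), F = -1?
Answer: 0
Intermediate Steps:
U(m) = -4 + 2*m² (U(m) = (m² + m²) - 4 = 2*m² - 4 = -4 + 2*m²)
f = -2 (f = -4 + 2*(-1)² = -4 + 2*1 = -4 + 2 = -2)
s = -187/27 (s = -7 + (-4/(-3) - 2)²/6 = -7 + (-4*(-⅓) - 2)²/6 = -7 + (4/3 - 2)²/6 = -7 + (-⅔)²/6 = -7 + (⅙)*(4/9) = -7 + 2/27 = -187/27 ≈ -6.9259)
(13*V(5, 0))*s = (13*0)*(-187/27) = 0*(-187/27) = 0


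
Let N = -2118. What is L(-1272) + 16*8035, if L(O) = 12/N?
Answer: 45381678/353 ≈ 1.2856e+5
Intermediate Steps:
L(O) = -2/353 (L(O) = 12/(-2118) = 12*(-1/2118) = -2/353)
L(-1272) + 16*8035 = -2/353 + 16*8035 = -2/353 + 128560 = 45381678/353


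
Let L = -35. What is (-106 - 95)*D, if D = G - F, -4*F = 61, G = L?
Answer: 15879/4 ≈ 3969.8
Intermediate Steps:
G = -35
F = -61/4 (F = -¼*61 = -61/4 ≈ -15.250)
D = -79/4 (D = -35 - 1*(-61/4) = -35 + 61/4 = -79/4 ≈ -19.750)
(-106 - 95)*D = (-106 - 95)*(-79/4) = -201*(-79/4) = 15879/4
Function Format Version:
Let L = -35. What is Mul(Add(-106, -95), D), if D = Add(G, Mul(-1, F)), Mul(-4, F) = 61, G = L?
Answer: Rational(15879, 4) ≈ 3969.8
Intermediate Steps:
G = -35
F = Rational(-61, 4) (F = Mul(Rational(-1, 4), 61) = Rational(-61, 4) ≈ -15.250)
D = Rational(-79, 4) (D = Add(-35, Mul(-1, Rational(-61, 4))) = Add(-35, Rational(61, 4)) = Rational(-79, 4) ≈ -19.750)
Mul(Add(-106, -95), D) = Mul(Add(-106, -95), Rational(-79, 4)) = Mul(-201, Rational(-79, 4)) = Rational(15879, 4)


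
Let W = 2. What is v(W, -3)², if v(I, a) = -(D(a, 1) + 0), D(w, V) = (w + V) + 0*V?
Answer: 4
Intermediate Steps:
D(w, V) = V + w (D(w, V) = (V + w) + 0 = V + w)
v(I, a) = -1 - a (v(I, a) = -((1 + a) + 0) = -(1 + a) = -1 - a)
v(W, -3)² = (-1 - 1*(-3))² = (-1 + 3)² = 2² = 4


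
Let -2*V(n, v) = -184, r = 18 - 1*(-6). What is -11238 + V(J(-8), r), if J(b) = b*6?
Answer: -11146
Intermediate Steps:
J(b) = 6*b
r = 24 (r = 18 + 6 = 24)
V(n, v) = 92 (V(n, v) = -1/2*(-184) = 92)
-11238 + V(J(-8), r) = -11238 + 92 = -11146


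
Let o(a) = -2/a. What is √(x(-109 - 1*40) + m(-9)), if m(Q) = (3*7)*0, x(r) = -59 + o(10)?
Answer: 2*I*√370/5 ≈ 7.6942*I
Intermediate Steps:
x(r) = -296/5 (x(r) = -59 - 2/10 = -59 - 2*⅒ = -59 - ⅕ = -296/5)
m(Q) = 0 (m(Q) = 21*0 = 0)
√(x(-109 - 1*40) + m(-9)) = √(-296/5 + 0) = √(-296/5) = 2*I*√370/5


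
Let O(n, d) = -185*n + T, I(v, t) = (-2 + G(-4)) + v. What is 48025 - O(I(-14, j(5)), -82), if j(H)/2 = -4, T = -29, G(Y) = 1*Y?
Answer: 44354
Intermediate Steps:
G(Y) = Y
j(H) = -8 (j(H) = 2*(-4) = -8)
I(v, t) = -6 + v (I(v, t) = (-2 - 4) + v = -6 + v)
O(n, d) = -29 - 185*n (O(n, d) = -185*n - 29 = -29 - 185*n)
48025 - O(I(-14, j(5)), -82) = 48025 - (-29 - 185*(-6 - 14)) = 48025 - (-29 - 185*(-20)) = 48025 - (-29 + 3700) = 48025 - 1*3671 = 48025 - 3671 = 44354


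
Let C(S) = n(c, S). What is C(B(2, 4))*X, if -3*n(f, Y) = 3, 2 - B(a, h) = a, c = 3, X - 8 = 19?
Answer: -27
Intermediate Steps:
X = 27 (X = 8 + 19 = 27)
B(a, h) = 2 - a
n(f, Y) = -1 (n(f, Y) = -⅓*3 = -1)
C(S) = -1
C(B(2, 4))*X = -1*27 = -27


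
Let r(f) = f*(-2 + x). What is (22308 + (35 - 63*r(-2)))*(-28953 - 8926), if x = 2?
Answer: -846330497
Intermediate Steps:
r(f) = 0 (r(f) = f*(-2 + 2) = f*0 = 0)
(22308 + (35 - 63*r(-2)))*(-28953 - 8926) = (22308 + (35 - 63*0))*(-28953 - 8926) = (22308 + (35 + 0))*(-37879) = (22308 + 35)*(-37879) = 22343*(-37879) = -846330497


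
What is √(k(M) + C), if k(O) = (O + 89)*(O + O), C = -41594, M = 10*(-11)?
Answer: I*√36974 ≈ 192.29*I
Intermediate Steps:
M = -110
k(O) = 2*O*(89 + O) (k(O) = (89 + O)*(2*O) = 2*O*(89 + O))
√(k(M) + C) = √(2*(-110)*(89 - 110) - 41594) = √(2*(-110)*(-21) - 41594) = √(4620 - 41594) = √(-36974) = I*√36974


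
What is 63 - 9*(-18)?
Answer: 225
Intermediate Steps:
63 - 9*(-18) = 63 + 162 = 225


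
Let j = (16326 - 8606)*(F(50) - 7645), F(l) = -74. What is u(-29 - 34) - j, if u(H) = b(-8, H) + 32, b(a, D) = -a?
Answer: 59590720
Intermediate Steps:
u(H) = 40 (u(H) = -1*(-8) + 32 = 8 + 32 = 40)
j = -59590680 (j = (16326 - 8606)*(-74 - 7645) = 7720*(-7719) = -59590680)
u(-29 - 34) - j = 40 - 1*(-59590680) = 40 + 59590680 = 59590720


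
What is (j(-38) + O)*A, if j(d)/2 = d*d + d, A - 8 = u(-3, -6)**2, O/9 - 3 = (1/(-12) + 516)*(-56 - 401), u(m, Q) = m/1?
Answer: -144100585/4 ≈ -3.6025e+7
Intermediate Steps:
u(m, Q) = m (u(m, Q) = m*1 = m)
O = -8487753/4 (O = 27 + 9*((1/(-12) + 516)*(-56 - 401)) = 27 + 9*((-1/12 + 516)*(-457)) = 27 + 9*((6191/12)*(-457)) = 27 + 9*(-2829287/12) = 27 - 8487861/4 = -8487753/4 ≈ -2.1219e+6)
A = 17 (A = 8 + (-3)**2 = 8 + 9 = 17)
j(d) = 2*d + 2*d**2 (j(d) = 2*(d*d + d) = 2*(d**2 + d) = 2*(d + d**2) = 2*d + 2*d**2)
(j(-38) + O)*A = (2*(-38)*(1 - 38) - 8487753/4)*17 = (2*(-38)*(-37) - 8487753/4)*17 = (2812 - 8487753/4)*17 = -8476505/4*17 = -144100585/4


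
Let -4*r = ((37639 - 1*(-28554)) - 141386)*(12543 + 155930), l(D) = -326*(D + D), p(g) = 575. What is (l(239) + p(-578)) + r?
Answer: 12667369277/4 ≈ 3.1668e+9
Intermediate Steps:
l(D) = -652*D
r = 12667990289/4 (r = -((37639 - 1*(-28554)) - 141386)*(12543 + 155930)/4 = -((37639 + 28554) - 141386)*168473/4 = -(66193 - 141386)*168473/4 = -(-75193)*168473/4 = -1/4*(-12667990289) = 12667990289/4 ≈ 3.1670e+9)
(l(239) + p(-578)) + r = (-652*239 + 575) + 12667990289/4 = (-155828 + 575) + 12667990289/4 = -155253 + 12667990289/4 = 12667369277/4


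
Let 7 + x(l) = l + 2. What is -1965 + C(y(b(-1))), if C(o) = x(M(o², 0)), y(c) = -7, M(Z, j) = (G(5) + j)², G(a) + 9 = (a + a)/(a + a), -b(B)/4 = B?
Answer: -1906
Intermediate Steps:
b(B) = -4*B
G(a) = -8 (G(a) = -9 + (a + a)/(a + a) = -9 + (2*a)/((2*a)) = -9 + (2*a)*(1/(2*a)) = -9 + 1 = -8)
M(Z, j) = (-8 + j)²
x(l) = -5 + l (x(l) = -7 + (l + 2) = -7 + (2 + l) = -5 + l)
C(o) = 59 (C(o) = -5 + (-8 + 0)² = -5 + (-8)² = -5 + 64 = 59)
-1965 + C(y(b(-1))) = -1965 + 59 = -1906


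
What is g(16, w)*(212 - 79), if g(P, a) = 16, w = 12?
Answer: 2128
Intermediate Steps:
g(16, w)*(212 - 79) = 16*(212 - 79) = 16*133 = 2128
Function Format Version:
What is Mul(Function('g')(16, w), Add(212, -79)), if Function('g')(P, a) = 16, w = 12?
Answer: 2128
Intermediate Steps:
Mul(Function('g')(16, w), Add(212, -79)) = Mul(16, Add(212, -79)) = Mul(16, 133) = 2128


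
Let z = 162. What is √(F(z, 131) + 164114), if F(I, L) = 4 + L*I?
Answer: 2*√46335 ≈ 430.51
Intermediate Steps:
F(I, L) = 4 + I*L
√(F(z, 131) + 164114) = √((4 + 162*131) + 164114) = √((4 + 21222) + 164114) = √(21226 + 164114) = √185340 = 2*√46335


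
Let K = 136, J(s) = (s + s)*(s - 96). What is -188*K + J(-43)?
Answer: -13614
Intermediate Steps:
J(s) = 2*s*(-96 + s) (J(s) = (2*s)*(-96 + s) = 2*s*(-96 + s))
-188*K + J(-43) = -188*136 + 2*(-43)*(-96 - 43) = -25568 + 2*(-43)*(-139) = -25568 + 11954 = -13614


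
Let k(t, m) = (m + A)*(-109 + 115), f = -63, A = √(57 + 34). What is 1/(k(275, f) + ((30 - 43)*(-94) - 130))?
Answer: 17/12060 - √91/84420 ≈ 0.0012966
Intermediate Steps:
A = √91 ≈ 9.5394
k(t, m) = 6*m + 6*√91 (k(t, m) = (m + √91)*(-109 + 115) = (m + √91)*6 = 6*m + 6*√91)
1/(k(275, f) + ((30 - 43)*(-94) - 130)) = 1/((6*(-63) + 6*√91) + ((30 - 43)*(-94) - 130)) = 1/((-378 + 6*√91) + (-13*(-94) - 130)) = 1/((-378 + 6*√91) + (1222 - 130)) = 1/((-378 + 6*√91) + 1092) = 1/(714 + 6*√91)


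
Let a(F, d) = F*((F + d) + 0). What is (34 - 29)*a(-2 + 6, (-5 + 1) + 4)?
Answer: 80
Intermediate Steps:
a(F, d) = F*(F + d)
(34 - 29)*a(-2 + 6, (-5 + 1) + 4) = (34 - 29)*((-2 + 6)*((-2 + 6) + ((-5 + 1) + 4))) = 5*(4*(4 + (-4 + 4))) = 5*(4*(4 + 0)) = 5*(4*4) = 5*16 = 80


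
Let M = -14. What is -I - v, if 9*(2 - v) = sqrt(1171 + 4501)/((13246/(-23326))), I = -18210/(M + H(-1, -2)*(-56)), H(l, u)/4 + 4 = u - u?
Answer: 2741/147 - 23326*sqrt(1418)/59607 ≈ 3.9102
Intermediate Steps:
H(l, u) = -16 (H(l, u) = -16 + 4*(u - u) = -16 + 4*0 = -16 + 0 = -16)
I = -3035/147 (I = -18210/(-14 - 16*(-56)) = -18210/(-14 + 896) = -18210/882 = -18210*1/882 = -3035/147 ≈ -20.646)
v = 2 + 23326*sqrt(1418)/59607 (v = 2 - sqrt(1171 + 4501)/(9*(13246/(-23326))) = 2 - sqrt(5672)/(9*(13246*(-1/23326))) = 2 - 2*sqrt(1418)/(9*(-6623/11663)) = 2 - 2*sqrt(1418)*(-11663)/(9*6623) = 2 - (-23326)*sqrt(1418)/59607 = 2 + 23326*sqrt(1418)/59607 ≈ 16.736)
-I - v = -1*(-3035/147) - (2 + 23326*sqrt(1418)/59607) = 3035/147 + (-2 - 23326*sqrt(1418)/59607) = 2741/147 - 23326*sqrt(1418)/59607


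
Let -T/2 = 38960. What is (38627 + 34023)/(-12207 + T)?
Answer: -72650/90127 ≈ -0.80608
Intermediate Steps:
T = -77920 (T = -2*38960 = -77920)
(38627 + 34023)/(-12207 + T) = (38627 + 34023)/(-12207 - 77920) = 72650/(-90127) = 72650*(-1/90127) = -72650/90127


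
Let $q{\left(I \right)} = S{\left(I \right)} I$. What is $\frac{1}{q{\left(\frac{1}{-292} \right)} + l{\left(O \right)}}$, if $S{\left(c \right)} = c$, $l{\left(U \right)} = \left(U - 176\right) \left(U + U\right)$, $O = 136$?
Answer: $- \frac{85264}{927672319} \approx -9.1912 \cdot 10^{-5}$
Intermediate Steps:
$l{\left(U \right)} = 2 U \left(-176 + U\right)$ ($l{\left(U \right)} = \left(-176 + U\right) 2 U = 2 U \left(-176 + U\right)$)
$q{\left(I \right)} = I^{2}$ ($q{\left(I \right)} = I I = I^{2}$)
$\frac{1}{q{\left(\frac{1}{-292} \right)} + l{\left(O \right)}} = \frac{1}{\left(\frac{1}{-292}\right)^{2} + 2 \cdot 136 \left(-176 + 136\right)} = \frac{1}{\left(- \frac{1}{292}\right)^{2} + 2 \cdot 136 \left(-40\right)} = \frac{1}{\frac{1}{85264} - 10880} = \frac{1}{- \frac{927672319}{85264}} = - \frac{85264}{927672319}$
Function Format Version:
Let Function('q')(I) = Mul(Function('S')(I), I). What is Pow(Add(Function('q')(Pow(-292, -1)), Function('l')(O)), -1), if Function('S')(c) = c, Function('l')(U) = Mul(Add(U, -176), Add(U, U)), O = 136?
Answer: Rational(-85264, 927672319) ≈ -9.1912e-5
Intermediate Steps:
Function('l')(U) = Mul(2, U, Add(-176, U)) (Function('l')(U) = Mul(Add(-176, U), Mul(2, U)) = Mul(2, U, Add(-176, U)))
Function('q')(I) = Pow(I, 2) (Function('q')(I) = Mul(I, I) = Pow(I, 2))
Pow(Add(Function('q')(Pow(-292, -1)), Function('l')(O)), -1) = Pow(Add(Pow(Pow(-292, -1), 2), Mul(2, 136, Add(-176, 136))), -1) = Pow(Add(Pow(Rational(-1, 292), 2), Mul(2, 136, -40)), -1) = Pow(Add(Rational(1, 85264), -10880), -1) = Pow(Rational(-927672319, 85264), -1) = Rational(-85264, 927672319)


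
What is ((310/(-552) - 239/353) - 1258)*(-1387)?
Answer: 170164237861/97428 ≈ 1.7466e+6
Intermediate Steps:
((310/(-552) - 239/353) - 1258)*(-1387) = ((310*(-1/552) - 239*1/353) - 1258)*(-1387) = ((-155/276 - 239/353) - 1258)*(-1387) = (-120679/97428 - 1258)*(-1387) = -122685103/97428*(-1387) = 170164237861/97428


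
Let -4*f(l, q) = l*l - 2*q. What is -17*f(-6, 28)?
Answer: -85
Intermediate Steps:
f(l, q) = q/2 - l²/4 (f(l, q) = -(l*l - 2*q)/4 = -(l² - 2*q)/4 = q/2 - l²/4)
-17*f(-6, 28) = -17*((½)*28 - ¼*(-6)²) = -17*(14 - ¼*36) = -17*(14 - 9) = -17*5 = -85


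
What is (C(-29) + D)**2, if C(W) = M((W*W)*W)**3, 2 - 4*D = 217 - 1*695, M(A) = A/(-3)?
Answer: 210457284459178426264433881/729 ≈ 2.8869e+23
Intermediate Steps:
M(A) = -A/3 (M(A) = A*(-1/3) = -A/3)
D = 120 (D = 1/2 - (217 - 1*695)/4 = 1/2 - (217 - 695)/4 = 1/2 - 1/4*(-478) = 1/2 + 239/2 = 120)
C(W) = -W**9/27 (C(W) = (-W*W*W/3)**3 = (-W**2*W/3)**3 = (-W**3/3)**3 = -W**9/27)
(C(-29) + D)**2 = (-1/27*(-29)**9 + 120)**2 = (-1/27*(-14507145975869) + 120)**2 = (14507145975869/27 + 120)**2 = (14507145979109/27)**2 = 210457284459178426264433881/729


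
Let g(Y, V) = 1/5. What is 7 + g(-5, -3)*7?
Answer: 42/5 ≈ 8.4000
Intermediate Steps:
g(Y, V) = 1/5
7 + g(-5, -3)*7 = 7 + (1/5)*7 = 7 + 7/5 = 42/5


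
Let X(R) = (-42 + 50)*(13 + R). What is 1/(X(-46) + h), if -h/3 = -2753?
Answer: 1/7995 ≈ 0.00012508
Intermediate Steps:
h = 8259 (h = -3*(-2753) = 8259)
X(R) = 104 + 8*R (X(R) = 8*(13 + R) = 104 + 8*R)
1/(X(-46) + h) = 1/((104 + 8*(-46)) + 8259) = 1/((104 - 368) + 8259) = 1/(-264 + 8259) = 1/7995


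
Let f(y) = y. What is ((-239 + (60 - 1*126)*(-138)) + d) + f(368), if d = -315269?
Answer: -306032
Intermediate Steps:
((-239 + (60 - 1*126)*(-138)) + d) + f(368) = ((-239 + (60 - 1*126)*(-138)) - 315269) + 368 = ((-239 + (60 - 126)*(-138)) - 315269) + 368 = ((-239 - 66*(-138)) - 315269) + 368 = ((-239 + 9108) - 315269) + 368 = (8869 - 315269) + 368 = -306400 + 368 = -306032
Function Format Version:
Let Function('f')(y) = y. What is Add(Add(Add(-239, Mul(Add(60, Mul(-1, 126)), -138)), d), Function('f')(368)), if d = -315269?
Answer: -306032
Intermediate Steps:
Add(Add(Add(-239, Mul(Add(60, Mul(-1, 126)), -138)), d), Function('f')(368)) = Add(Add(Add(-239, Mul(Add(60, Mul(-1, 126)), -138)), -315269), 368) = Add(Add(Add(-239, Mul(Add(60, -126), -138)), -315269), 368) = Add(Add(Add(-239, Mul(-66, -138)), -315269), 368) = Add(Add(Add(-239, 9108), -315269), 368) = Add(Add(8869, -315269), 368) = Add(-306400, 368) = -306032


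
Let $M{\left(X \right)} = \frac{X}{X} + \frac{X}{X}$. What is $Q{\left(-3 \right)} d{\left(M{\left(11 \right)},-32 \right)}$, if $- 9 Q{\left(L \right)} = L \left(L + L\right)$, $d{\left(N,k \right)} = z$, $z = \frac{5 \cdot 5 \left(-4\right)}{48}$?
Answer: $\frac{25}{6} \approx 4.1667$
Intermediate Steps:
$M{\left(X \right)} = 2$ ($M{\left(X \right)} = 1 + 1 = 2$)
$z = - \frac{25}{12}$ ($z = 25 \left(-4\right) \frac{1}{48} = \left(-100\right) \frac{1}{48} = - \frac{25}{12} \approx -2.0833$)
$d{\left(N,k \right)} = - \frac{25}{12}$
$Q{\left(L \right)} = - \frac{2 L^{2}}{9}$ ($Q{\left(L \right)} = - \frac{L \left(L + L\right)}{9} = - \frac{L 2 L}{9} = - \frac{2 L^{2}}{9}$)
$Q{\left(-3 \right)} d{\left(M{\left(11 \right)},-32 \right)} = - \frac{2 \left(-3\right)^{2}}{9} \left(- \frac{25}{12}\right) = \left(- \frac{2}{9}\right) 9 \left(- \frac{25}{12}\right) = \left(-2\right) \left(- \frac{25}{12}\right) = \frac{25}{6}$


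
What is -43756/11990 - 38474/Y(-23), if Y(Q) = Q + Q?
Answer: 114822621/137885 ≈ 832.74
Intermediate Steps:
Y(Q) = 2*Q
-43756/11990 - 38474/Y(-23) = -43756/11990 - 38474/(2*(-23)) = -43756*1/11990 - 38474/(-46) = -21878/5995 - 38474*(-1/46) = -21878/5995 + 19237/23 = 114822621/137885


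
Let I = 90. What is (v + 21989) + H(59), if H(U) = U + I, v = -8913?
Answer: 13225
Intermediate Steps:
H(U) = 90 + U (H(U) = U + 90 = 90 + U)
(v + 21989) + H(59) = (-8913 + 21989) + (90 + 59) = 13076 + 149 = 13225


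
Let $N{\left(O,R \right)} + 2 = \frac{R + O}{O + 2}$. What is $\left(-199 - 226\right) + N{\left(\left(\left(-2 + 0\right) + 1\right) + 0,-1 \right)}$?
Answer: $-429$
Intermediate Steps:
$N{\left(O,R \right)} = -2 + \frac{O + R}{2 + O}$ ($N{\left(O,R \right)} = -2 + \frac{R + O}{O + 2} = -2 + \frac{O + R}{2 + O}$)
$\left(-199 - 226\right) + N{\left(\left(\left(-2 + 0\right) + 1\right) + 0,-1 \right)} = \left(-199 - 226\right) + \frac{-4 - 1 - \left(\left(\left(-2 + 0\right) + 1\right) + 0\right)}{2 + \left(\left(\left(-2 + 0\right) + 1\right) + 0\right)} = -425 + \frac{-4 - 1 - \left(\left(-2 + 1\right) + 0\right)}{2 + \left(\left(-2 + 1\right) + 0\right)} = -425 + \frac{-4 - 1 - \left(-1 + 0\right)}{2 + \left(-1 + 0\right)} = -425 + \frac{-4 - 1 - -1}{2 - 1} = -425 + \frac{-4 - 1 + 1}{1} = -425 + 1 \left(-4\right) = -425 - 4 = -429$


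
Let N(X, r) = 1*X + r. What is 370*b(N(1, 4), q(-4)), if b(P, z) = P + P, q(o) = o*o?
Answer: 3700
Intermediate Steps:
q(o) = o²
N(X, r) = X + r
b(P, z) = 2*P
370*b(N(1, 4), q(-4)) = 370*(2*(1 + 4)) = 370*(2*5) = 370*10 = 3700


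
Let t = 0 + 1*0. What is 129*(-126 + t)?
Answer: -16254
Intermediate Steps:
t = 0 (t = 0 + 0 = 0)
129*(-126 + t) = 129*(-126 + 0) = 129*(-126) = -16254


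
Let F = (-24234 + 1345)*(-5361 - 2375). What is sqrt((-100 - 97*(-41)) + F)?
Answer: sqrt(177073181) ≈ 13307.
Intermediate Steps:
F = 177069304 (F = -22889*(-7736) = 177069304)
sqrt((-100 - 97*(-41)) + F) = sqrt((-100 - 97*(-41)) + 177069304) = sqrt((-100 + 3977) + 177069304) = sqrt(3877 + 177069304) = sqrt(177073181)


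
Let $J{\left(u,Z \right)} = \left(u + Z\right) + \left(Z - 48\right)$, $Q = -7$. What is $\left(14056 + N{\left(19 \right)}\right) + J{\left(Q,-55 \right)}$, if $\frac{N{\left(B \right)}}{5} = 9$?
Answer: $13936$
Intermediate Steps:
$J{\left(u,Z \right)} = -48 + u + 2 Z$ ($J{\left(u,Z \right)} = \left(Z + u\right) + \left(-48 + Z\right) = -48 + u + 2 Z$)
$N{\left(B \right)} = 45$ ($N{\left(B \right)} = 5 \cdot 9 = 45$)
$\left(14056 + N{\left(19 \right)}\right) + J{\left(Q,-55 \right)} = \left(14056 + 45\right) - 165 = 14101 - 165 = 13936$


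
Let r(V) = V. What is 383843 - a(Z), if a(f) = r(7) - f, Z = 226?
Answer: 384062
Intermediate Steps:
a(f) = 7 - f
383843 - a(Z) = 383843 - (7 - 1*226) = 383843 - (7 - 226) = 383843 - 1*(-219) = 383843 + 219 = 384062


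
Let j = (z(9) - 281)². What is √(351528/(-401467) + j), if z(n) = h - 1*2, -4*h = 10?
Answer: √52549338879283345/802934 ≈ 285.50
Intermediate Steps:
h = -5/2 (h = -¼*10 = -5/2 ≈ -2.5000)
z(n) = -9/2 (z(n) = -5/2 - 1*2 = -5/2 - 2 = -9/2)
j = 326041/4 (j = (-9/2 - 281)² = (-571/2)² = 326041/4 ≈ 81510.)
√(351528/(-401467) + j) = √(351528/(-401467) + 326041/4) = √(351528*(-1/401467) + 326041/4) = √(-351528/401467 + 326041/4) = √(130893296035/1605868) = √52549338879283345/802934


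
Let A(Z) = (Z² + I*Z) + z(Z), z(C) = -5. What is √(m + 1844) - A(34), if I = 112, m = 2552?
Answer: -4959 + 2*√1099 ≈ -4892.7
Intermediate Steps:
A(Z) = -5 + Z² + 112*Z (A(Z) = (Z² + 112*Z) - 5 = -5 + Z² + 112*Z)
√(m + 1844) - A(34) = √(2552 + 1844) - (-5 + 34² + 112*34) = √4396 - (-5 + 1156 + 3808) = 2*√1099 - 1*4959 = 2*√1099 - 4959 = -4959 + 2*√1099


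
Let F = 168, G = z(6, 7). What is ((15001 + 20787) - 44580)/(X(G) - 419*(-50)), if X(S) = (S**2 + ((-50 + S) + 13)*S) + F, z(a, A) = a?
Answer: -1099/2621 ≈ -0.41931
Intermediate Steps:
G = 6
X(S) = 168 + S**2 + S*(-37 + S) (X(S) = (S**2 + ((-50 + S) + 13)*S) + 168 = (S**2 + (-37 + S)*S) + 168 = (S**2 + S*(-37 + S)) + 168 = 168 + S**2 + S*(-37 + S))
((15001 + 20787) - 44580)/(X(G) - 419*(-50)) = ((15001 + 20787) - 44580)/((168 - 37*6 + 2*6**2) - 419*(-50)) = (35788 - 44580)/((168 - 222 + 2*36) + 20950) = -8792/((168 - 222 + 72) + 20950) = -8792/(18 + 20950) = -8792/20968 = -8792*1/20968 = -1099/2621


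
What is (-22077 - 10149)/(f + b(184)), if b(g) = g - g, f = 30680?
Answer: -16113/15340 ≈ -1.0504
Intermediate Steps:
b(g) = 0
(-22077 - 10149)/(f + b(184)) = (-22077 - 10149)/(30680 + 0) = -32226/30680 = -32226*1/30680 = -16113/15340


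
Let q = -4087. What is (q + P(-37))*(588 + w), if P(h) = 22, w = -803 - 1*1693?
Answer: 7756020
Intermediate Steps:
w = -2496 (w = -803 - 1693 = -2496)
(q + P(-37))*(588 + w) = (-4087 + 22)*(588 - 2496) = -4065*(-1908) = 7756020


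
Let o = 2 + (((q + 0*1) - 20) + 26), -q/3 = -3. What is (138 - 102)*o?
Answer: 612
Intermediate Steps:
q = 9 (q = -3*(-3) = 9)
o = 17 (o = 2 + (((9 + 0*1) - 20) + 26) = 2 + (((9 + 0) - 20) + 26) = 2 + ((9 - 20) + 26) = 2 + (-11 + 26) = 2 + 15 = 17)
(138 - 102)*o = (138 - 102)*17 = 36*17 = 612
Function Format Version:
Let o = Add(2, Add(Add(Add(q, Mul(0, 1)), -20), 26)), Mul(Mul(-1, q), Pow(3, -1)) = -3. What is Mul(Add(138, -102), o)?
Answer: 612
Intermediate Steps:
q = 9 (q = Mul(-3, -3) = 9)
o = 17 (o = Add(2, Add(Add(Add(9, Mul(0, 1)), -20), 26)) = Add(2, Add(Add(Add(9, 0), -20), 26)) = Add(2, Add(Add(9, -20), 26)) = Add(2, Add(-11, 26)) = Add(2, 15) = 17)
Mul(Add(138, -102), o) = Mul(Add(138, -102), 17) = Mul(36, 17) = 612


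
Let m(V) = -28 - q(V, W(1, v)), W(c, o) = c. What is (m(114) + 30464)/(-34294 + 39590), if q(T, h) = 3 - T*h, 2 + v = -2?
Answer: 30547/5296 ≈ 5.7679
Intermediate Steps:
v = -4 (v = -2 - 2 = -4)
q(T, h) = 3 - T*h
m(V) = -31 + V (m(V) = -28 - (3 - 1*V*1) = -28 - (3 - V) = -28 + (-3 + V) = -31 + V)
(m(114) + 30464)/(-34294 + 39590) = ((-31 + 114) + 30464)/(-34294 + 39590) = (83 + 30464)/5296 = 30547*(1/5296) = 30547/5296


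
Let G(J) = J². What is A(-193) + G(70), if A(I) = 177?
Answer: 5077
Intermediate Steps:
A(-193) + G(70) = 177 + 70² = 177 + 4900 = 5077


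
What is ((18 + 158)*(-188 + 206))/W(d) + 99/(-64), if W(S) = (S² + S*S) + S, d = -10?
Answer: 91971/6080 ≈ 15.127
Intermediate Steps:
W(S) = S + 2*S² (W(S) = (S² + S²) + S = 2*S² + S = S + 2*S²)
((18 + 158)*(-188 + 206))/W(d) + 99/(-64) = ((18 + 158)*(-188 + 206))/((-10*(1 + 2*(-10)))) + 99/(-64) = (176*18)/((-10*(1 - 20))) + 99*(-1/64) = 3168/((-10*(-19))) - 99/64 = 3168/190 - 99/64 = 3168*(1/190) - 99/64 = 1584/95 - 99/64 = 91971/6080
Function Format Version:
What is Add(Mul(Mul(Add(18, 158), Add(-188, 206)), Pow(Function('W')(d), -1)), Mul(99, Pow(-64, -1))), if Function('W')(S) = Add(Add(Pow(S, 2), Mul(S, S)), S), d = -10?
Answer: Rational(91971, 6080) ≈ 15.127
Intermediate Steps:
Function('W')(S) = Add(S, Mul(2, Pow(S, 2))) (Function('W')(S) = Add(Add(Pow(S, 2), Pow(S, 2)), S) = Add(Mul(2, Pow(S, 2)), S) = Add(S, Mul(2, Pow(S, 2))))
Add(Mul(Mul(Add(18, 158), Add(-188, 206)), Pow(Function('W')(d), -1)), Mul(99, Pow(-64, -1))) = Add(Mul(Mul(Add(18, 158), Add(-188, 206)), Pow(Mul(-10, Add(1, Mul(2, -10))), -1)), Mul(99, Pow(-64, -1))) = Add(Mul(Mul(176, 18), Pow(Mul(-10, Add(1, -20)), -1)), Mul(99, Rational(-1, 64))) = Add(Mul(3168, Pow(Mul(-10, -19), -1)), Rational(-99, 64)) = Add(Mul(3168, Pow(190, -1)), Rational(-99, 64)) = Add(Mul(3168, Rational(1, 190)), Rational(-99, 64)) = Add(Rational(1584, 95), Rational(-99, 64)) = Rational(91971, 6080)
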